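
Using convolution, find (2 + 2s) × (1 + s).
Ascending coefficients: a = [2, 2], b = [1, 1]. c[0] = 2×1 = 2; c[1] = 2×1 + 2×1 = 4; c[2] = 2×1 = 2. Result coefficients: [2, 4, 2] → 2 + 4s + 2s^2

2 + 4s + 2s^2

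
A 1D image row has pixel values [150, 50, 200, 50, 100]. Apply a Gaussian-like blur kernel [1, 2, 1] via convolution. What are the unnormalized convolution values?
Convolve image row [150, 50, 200, 50, 100] with kernel [1, 2, 1]: y[0] = 150×1 = 150; y[1] = 150×2 + 50×1 = 350; y[2] = 150×1 + 50×2 + 200×1 = 450; y[3] = 50×1 + 200×2 + 50×1 = 500; y[4] = 200×1 + 50×2 + 100×1 = 400; y[5] = 50×1 + 100×2 = 250; y[6] = 100×1 = 100 → [150, 350, 450, 500, 400, 250, 100]. Normalization factor = sum(kernel) = 4.

[150, 350, 450, 500, 400, 250, 100]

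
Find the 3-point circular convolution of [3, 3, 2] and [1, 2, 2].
Use y[k] = Σ_j a[j]·b[(k-j) mod 3]. y[0] = 3×1 + 3×2 + 2×2 = 13; y[1] = 3×2 + 3×1 + 2×2 = 13; y[2] = 3×2 + 3×2 + 2×1 = 14. Result: [13, 13, 14]

[13, 13, 14]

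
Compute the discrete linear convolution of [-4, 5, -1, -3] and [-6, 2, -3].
y[0] = -4×-6 = 24; y[1] = -4×2 + 5×-6 = -38; y[2] = -4×-3 + 5×2 + -1×-6 = 28; y[3] = 5×-3 + -1×2 + -3×-6 = 1; y[4] = -1×-3 + -3×2 = -3; y[5] = -3×-3 = 9

[24, -38, 28, 1, -3, 9]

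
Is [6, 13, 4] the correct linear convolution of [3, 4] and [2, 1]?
Recompute linear convolution of [3, 4] and [2, 1]: y[0] = 3×2 = 6; y[1] = 3×1 + 4×2 = 11; y[2] = 4×1 = 4 → [6, 11, 4]. Compare to given [6, 13, 4]: they differ at index 1: given 13, correct 11, so answer: No

No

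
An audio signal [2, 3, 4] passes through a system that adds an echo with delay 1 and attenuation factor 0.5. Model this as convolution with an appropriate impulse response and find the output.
Direct-path + delayed-attenuated-path model → impulse response h = [1, 0.5] (1 at lag 0, 0.5 at lag 1). Output y[n] = x[n] + 0.5·x[n - 1] (with x[n] = 0 outside 0..2): y[0] = 2 + 0.5×0 = 2; y[1] = 3 + 0.5×2 = 4.0; y[2] = 4 + 0.5×3 = 5.5; y[3] = 0 + 0.5×4 = 2.0. So y = [2, 4.0, 5.5, 2.0]

[2, 4.0, 5.5, 2.0]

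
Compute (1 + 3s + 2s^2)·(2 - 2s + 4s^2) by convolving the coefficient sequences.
Ascending coefficients: a = [1, 3, 2], b = [2, -2, 4]. c[0] = 1×2 = 2; c[1] = 1×-2 + 3×2 = 4; c[2] = 1×4 + 3×-2 + 2×2 = 2; c[3] = 3×4 + 2×-2 = 8; c[4] = 2×4 = 8. Result coefficients: [2, 4, 2, 8, 8] → 2 + 4s + 2s^2 + 8s^3 + 8s^4

2 + 4s + 2s^2 + 8s^3 + 8s^4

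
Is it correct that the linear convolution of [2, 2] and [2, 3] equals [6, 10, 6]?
Recompute linear convolution of [2, 2] and [2, 3]: y[0] = 2×2 = 4; y[1] = 2×3 + 2×2 = 10; y[2] = 2×3 = 6 → [4, 10, 6]. Compare to given [6, 10, 6]: they differ at index 0: given 6, correct 4, so answer: No

No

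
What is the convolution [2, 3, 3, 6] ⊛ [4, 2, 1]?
y[0] = 2×4 = 8; y[1] = 2×2 + 3×4 = 16; y[2] = 2×1 + 3×2 + 3×4 = 20; y[3] = 3×1 + 3×2 + 6×4 = 33; y[4] = 3×1 + 6×2 = 15; y[5] = 6×1 = 6

[8, 16, 20, 33, 15, 6]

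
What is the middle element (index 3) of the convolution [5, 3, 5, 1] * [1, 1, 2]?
Use y[k] = Σ_i a[i]·b[k-i] at k=3. y[3] = 3×2 + 5×1 + 1×1 = 12

12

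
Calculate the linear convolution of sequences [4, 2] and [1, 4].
y[0] = 4×1 = 4; y[1] = 4×4 + 2×1 = 18; y[2] = 2×4 = 8

[4, 18, 8]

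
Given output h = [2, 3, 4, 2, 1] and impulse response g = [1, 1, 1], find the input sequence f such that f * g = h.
Deconvolve h=[2, 3, 4, 2, 1] by g=[1, 1, 1]. Since g[0]=1, solve forward: f[0] = h[0] / 1 = 2; f[1] = (h[1] - 2×1) / 1 = 1; f[2] = (h[2] - 1×1 - 2×1) / 1 = 1. So f = [2, 1, 1]. Check by forward convolution: h[0] = 2×1 = 2; h[1] = 2×1 + 1×1 = 3; h[2] = 2×1 + 1×1 + 1×1 = 4; h[3] = 1×1 + 1×1 = 2; h[4] = 1×1 = 1

[2, 1, 1]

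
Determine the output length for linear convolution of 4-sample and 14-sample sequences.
Linear/full convolution length: m + n - 1 = 4 + 14 - 1 = 17

17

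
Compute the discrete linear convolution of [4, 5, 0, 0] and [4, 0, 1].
y[0] = 4×4 = 16; y[1] = 4×0 + 5×4 = 20; y[2] = 4×1 + 5×0 + 0×4 = 4; y[3] = 5×1 + 0×0 + 0×4 = 5; y[4] = 0×1 + 0×0 = 0; y[5] = 0×1 = 0

[16, 20, 4, 5, 0, 0]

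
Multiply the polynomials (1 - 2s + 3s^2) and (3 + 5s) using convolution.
Ascending coefficients: a = [1, -2, 3], b = [3, 5]. c[0] = 1×3 = 3; c[1] = 1×5 + -2×3 = -1; c[2] = -2×5 + 3×3 = -1; c[3] = 3×5 = 15. Result coefficients: [3, -1, -1, 15] → 3 - s - s^2 + 15s^3

3 - s - s^2 + 15s^3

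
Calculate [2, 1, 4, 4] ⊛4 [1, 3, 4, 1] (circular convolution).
Use y[k] = Σ_j a[j]·b[(k-j) mod 4]. y[0] = 2×1 + 1×1 + 4×4 + 4×3 = 31; y[1] = 2×3 + 1×1 + 4×1 + 4×4 = 27; y[2] = 2×4 + 1×3 + 4×1 + 4×1 = 19; y[3] = 2×1 + 1×4 + 4×3 + 4×1 = 22. Result: [31, 27, 19, 22]

[31, 27, 19, 22]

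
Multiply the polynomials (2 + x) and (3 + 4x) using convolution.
Ascending coefficients: a = [2, 1], b = [3, 4]. c[0] = 2×3 = 6; c[1] = 2×4 + 1×3 = 11; c[2] = 1×4 = 4. Result coefficients: [6, 11, 4] → 6 + 11x + 4x^2

6 + 11x + 4x^2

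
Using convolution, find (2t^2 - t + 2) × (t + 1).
Ascending coefficients: a = [2, -1, 2], b = [1, 1]. c[0] = 2×1 = 2; c[1] = 2×1 + -1×1 = 1; c[2] = -1×1 + 2×1 = 1; c[3] = 2×1 = 2. Result coefficients: [2, 1, 1, 2] → 2t^3 + t^2 + t + 2

2t^3 + t^2 + t + 2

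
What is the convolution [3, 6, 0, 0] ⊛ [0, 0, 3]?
y[0] = 3×0 = 0; y[1] = 3×0 + 6×0 = 0; y[2] = 3×3 + 6×0 + 0×0 = 9; y[3] = 6×3 + 0×0 + 0×0 = 18; y[4] = 0×3 + 0×0 = 0; y[5] = 0×3 = 0

[0, 0, 9, 18, 0, 0]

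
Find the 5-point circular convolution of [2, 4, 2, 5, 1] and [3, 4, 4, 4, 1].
Use y[k] = Σ_j x[j]·h[(k-j) mod 5]. y[0] = 2×3 + 4×1 + 2×4 + 5×4 + 1×4 = 42; y[1] = 2×4 + 4×3 + 2×1 + 5×4 + 1×4 = 46; y[2] = 2×4 + 4×4 + 2×3 + 5×1 + 1×4 = 39; y[3] = 2×4 + 4×4 + 2×4 + 5×3 + 1×1 = 48; y[4] = 2×1 + 4×4 + 2×4 + 5×4 + 1×3 = 49. Result: [42, 46, 39, 48, 49]

[42, 46, 39, 48, 49]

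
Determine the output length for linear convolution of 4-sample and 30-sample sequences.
Linear/full convolution length: m + n - 1 = 4 + 30 - 1 = 33

33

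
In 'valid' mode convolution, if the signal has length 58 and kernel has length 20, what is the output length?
'Valid' mode counts only positions where the kernel fully overlaps the signal: m - n + 1 = 58 - 20 + 1 = 39

39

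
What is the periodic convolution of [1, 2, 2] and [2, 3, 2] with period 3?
Use y[k] = Σ_j s[j]·t[(k-j) mod 3]. y[0] = 1×2 + 2×2 + 2×3 = 12; y[1] = 1×3 + 2×2 + 2×2 = 11; y[2] = 1×2 + 2×3 + 2×2 = 12. Result: [12, 11, 12]

[12, 11, 12]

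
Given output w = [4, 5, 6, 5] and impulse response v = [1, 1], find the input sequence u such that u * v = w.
Deconvolve w=[4, 5, 6, 5] by v=[1, 1]. Since v[0]=1, solve forward: u[0] = w[0] / 1 = 4; u[1] = (w[1] - 4×1) / 1 = 1; u[2] = (w[2] - 1×1) / 1 = 5. So u = [4, 1, 5]. Check by forward convolution: w[0] = 4×1 = 4; w[1] = 4×1 + 1×1 = 5; w[2] = 1×1 + 5×1 = 6; w[3] = 5×1 = 5

[4, 1, 5]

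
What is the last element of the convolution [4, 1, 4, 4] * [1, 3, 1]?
Use y[k] = Σ_i a[i]·b[k-i] at k=5. y[5] = 4×1 = 4

4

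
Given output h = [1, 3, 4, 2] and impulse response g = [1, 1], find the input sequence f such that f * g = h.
Deconvolve h=[1, 3, 4, 2] by g=[1, 1]. Since g[0]=1, solve forward: f[0] = h[0] / 1 = 1; f[1] = (h[1] - 1×1) / 1 = 2; f[2] = (h[2] - 2×1) / 1 = 2. So f = [1, 2, 2]. Check by forward convolution: h[0] = 1×1 = 1; h[1] = 1×1 + 2×1 = 3; h[2] = 2×1 + 2×1 = 4; h[3] = 2×1 = 2

[1, 2, 2]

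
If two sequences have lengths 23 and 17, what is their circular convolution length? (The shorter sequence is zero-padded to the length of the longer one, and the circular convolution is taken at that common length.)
Circular convolution (zero-padding the shorter input) has length max(m, n) = max(23, 17) = 23

23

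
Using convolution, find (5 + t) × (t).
Ascending coefficients: a = [5, 1], b = [0, 1]. c[0] = 5×0 = 0; c[1] = 5×1 + 1×0 = 5; c[2] = 1×1 = 1. Result coefficients: [0, 5, 1] → 5t + t^2

5t + t^2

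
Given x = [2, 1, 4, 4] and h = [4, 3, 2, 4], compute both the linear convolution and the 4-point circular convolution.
Linear: y_lin[0] = 2×4 = 8; y_lin[1] = 2×3 + 1×4 = 10; y_lin[2] = 2×2 + 1×3 + 4×4 = 23; y_lin[3] = 2×4 + 1×2 + 4×3 + 4×4 = 38; y_lin[4] = 1×4 + 4×2 + 4×3 = 24; y_lin[5] = 4×4 + 4×2 = 24; y_lin[6] = 4×4 = 16 → [8, 10, 23, 38, 24, 24, 16]. Circular (length 4): y[0] = 2×4 + 1×4 + 4×2 + 4×3 = 32; y[1] = 2×3 + 1×4 + 4×4 + 4×2 = 34; y[2] = 2×2 + 1×3 + 4×4 + 4×4 = 39; y[3] = 2×4 + 1×2 + 4×3 + 4×4 = 38 → [32, 34, 39, 38]

Linear: [8, 10, 23, 38, 24, 24, 16], Circular: [32, 34, 39, 38]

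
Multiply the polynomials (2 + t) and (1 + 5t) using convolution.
Ascending coefficients: a = [2, 1], b = [1, 5]. c[0] = 2×1 = 2; c[1] = 2×5 + 1×1 = 11; c[2] = 1×5 = 5. Result coefficients: [2, 11, 5] → 2 + 11t + 5t^2

2 + 11t + 5t^2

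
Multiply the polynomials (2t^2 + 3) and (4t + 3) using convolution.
Ascending coefficients: a = [3, 0, 2], b = [3, 4]. c[0] = 3×3 = 9; c[1] = 3×4 + 0×3 = 12; c[2] = 0×4 + 2×3 = 6; c[3] = 2×4 = 8. Result coefficients: [9, 12, 6, 8] → 8t^3 + 6t^2 + 12t + 9

8t^3 + 6t^2 + 12t + 9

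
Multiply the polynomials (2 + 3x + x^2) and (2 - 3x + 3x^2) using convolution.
Ascending coefficients: a = [2, 3, 1], b = [2, -3, 3]. c[0] = 2×2 = 4; c[1] = 2×-3 + 3×2 = 0; c[2] = 2×3 + 3×-3 + 1×2 = -1; c[3] = 3×3 + 1×-3 = 6; c[4] = 1×3 = 3. Result coefficients: [4, 0, -1, 6, 3] → 4 - x^2 + 6x^3 + 3x^4

4 - x^2 + 6x^3 + 3x^4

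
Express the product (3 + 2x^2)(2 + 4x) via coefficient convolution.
Ascending coefficients: a = [3, 0, 2], b = [2, 4]. c[0] = 3×2 = 6; c[1] = 3×4 + 0×2 = 12; c[2] = 0×4 + 2×2 = 4; c[3] = 2×4 = 8. Result coefficients: [6, 12, 4, 8] → 6 + 12x + 4x^2 + 8x^3

6 + 12x + 4x^2 + 8x^3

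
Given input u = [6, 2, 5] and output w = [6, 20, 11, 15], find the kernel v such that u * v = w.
Output length 4 = len(u) + len(v) - 1 ⇒ len(v) = 2. Solve v forward using v[k] = (w[k] - Σ_{i≥1} u[i]·v[k-i]) / u[0]: v[0] = w[0] / u[0] = 6 / 6 = 1; v[1] = (w[1] - 2×1) / u[0] = (20 - 2×1) / 6 = 3. So v = [1, 3]. Forward-check [6, 2, 5] * [1, 3]: w[0] = 6×1 = 6; w[1] = 6×3 + 2×1 = 20; w[2] = 2×3 + 5×1 = 11; w[3] = 5×3 = 15 → [6, 20, 11, 15] ✓

[1, 3]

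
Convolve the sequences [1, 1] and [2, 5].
y[0] = 1×2 = 2; y[1] = 1×5 + 1×2 = 7; y[2] = 1×5 = 5

[2, 7, 5]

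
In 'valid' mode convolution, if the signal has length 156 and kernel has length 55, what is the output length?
'Valid' mode counts only positions where the kernel fully overlaps the signal: m - n + 1 = 156 - 55 + 1 = 102

102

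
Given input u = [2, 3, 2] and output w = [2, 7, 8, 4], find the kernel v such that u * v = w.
Output length 4 = len(u) + len(v) - 1 ⇒ len(v) = 2. Solve v forward using v[k] = (w[k] - Σ_{i≥1} u[i]·v[k-i]) / u[0]: v[0] = w[0] / u[0] = 2 / 2 = 1; v[1] = (w[1] - 3×1) / u[0] = (7 - 3×1) / 2 = 2. So v = [1, 2]. Forward-check [2, 3, 2] * [1, 2]: w[0] = 2×1 = 2; w[1] = 2×2 + 3×1 = 7; w[2] = 3×2 + 2×1 = 8; w[3] = 2×2 = 4 → [2, 7, 8, 4] ✓

[1, 2]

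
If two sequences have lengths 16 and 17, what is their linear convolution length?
Linear/full convolution length: m + n - 1 = 16 + 17 - 1 = 32

32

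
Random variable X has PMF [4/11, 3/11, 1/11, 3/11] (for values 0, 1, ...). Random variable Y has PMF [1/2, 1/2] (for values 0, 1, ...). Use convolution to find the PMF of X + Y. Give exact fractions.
P(X+Y=k) = Σ_i P(X=i)·P(Y=k-i) — a convolution of [4/11, 3/11, 1/11, 3/11] and [1/2, 1/2]. P(X+Y=0) = (4/11)×(1/2) = 2/11; P(X+Y=1) = (4/11)×(1/2) + (3/11)×(1/2) = 2/11 + 3/22 = 7/22; P(X+Y=2) = (3/11)×(1/2) + (1/11)×(1/2) = 3/22 + 1/22 = 2/11; P(X+Y=3) = (1/11)×(1/2) + (3/11)×(1/2) = 1/22 + 3/22 = 2/11; P(X+Y=4) = (3/11)×(1/2) = 3/22. PMF: [2/11, 7/22, 2/11, 2/11, 3/22] (sums to 1 ✓)

[2/11, 7/22, 2/11, 2/11, 3/22]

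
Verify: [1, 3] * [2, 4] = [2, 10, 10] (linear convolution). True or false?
Recompute linear convolution of [1, 3] and [2, 4]: y[0] = 1×2 = 2; y[1] = 1×4 + 3×2 = 10; y[2] = 3×4 = 12 → [2, 10, 12]. Compare to given [2, 10, 10]: they differ at index 2: given 10, correct 12, so answer: No

No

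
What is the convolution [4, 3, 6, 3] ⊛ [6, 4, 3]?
y[0] = 4×6 = 24; y[1] = 4×4 + 3×6 = 34; y[2] = 4×3 + 3×4 + 6×6 = 60; y[3] = 3×3 + 6×4 + 3×6 = 51; y[4] = 6×3 + 3×4 = 30; y[5] = 3×3 = 9

[24, 34, 60, 51, 30, 9]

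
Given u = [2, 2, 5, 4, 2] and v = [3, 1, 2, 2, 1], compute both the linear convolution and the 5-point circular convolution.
Linear: y_lin[0] = 2×3 = 6; y_lin[1] = 2×1 + 2×3 = 8; y_lin[2] = 2×2 + 2×1 + 5×3 = 21; y_lin[3] = 2×2 + 2×2 + 5×1 + 4×3 = 25; y_lin[4] = 2×1 + 2×2 + 5×2 + 4×1 + 2×3 = 26; y_lin[5] = 2×1 + 5×2 + 4×2 + 2×1 = 22; y_lin[6] = 5×1 + 4×2 + 2×2 = 17; y_lin[7] = 4×1 + 2×2 = 8; y_lin[8] = 2×1 = 2 → [6, 8, 21, 25, 26, 22, 17, 8, 2]. Circular (length 5): y[0] = 2×3 + 2×1 + 5×2 + 4×2 + 2×1 = 28; y[1] = 2×1 + 2×3 + 5×1 + 4×2 + 2×2 = 25; y[2] = 2×2 + 2×1 + 5×3 + 4×1 + 2×2 = 29; y[3] = 2×2 + 2×2 + 5×1 + 4×3 + 2×1 = 27; y[4] = 2×1 + 2×2 + 5×2 + 4×1 + 2×3 = 26 → [28, 25, 29, 27, 26]

Linear: [6, 8, 21, 25, 26, 22, 17, 8, 2], Circular: [28, 25, 29, 27, 26]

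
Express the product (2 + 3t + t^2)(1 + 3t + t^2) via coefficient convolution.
Ascending coefficients: a = [2, 3, 1], b = [1, 3, 1]. c[0] = 2×1 = 2; c[1] = 2×3 + 3×1 = 9; c[2] = 2×1 + 3×3 + 1×1 = 12; c[3] = 3×1 + 1×3 = 6; c[4] = 1×1 = 1. Result coefficients: [2, 9, 12, 6, 1] → 2 + 9t + 12t^2 + 6t^3 + t^4

2 + 9t + 12t^2 + 6t^3 + t^4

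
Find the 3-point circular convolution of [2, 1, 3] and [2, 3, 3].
Use y[k] = Σ_j s[j]·t[(k-j) mod 3]. y[0] = 2×2 + 1×3 + 3×3 = 16; y[1] = 2×3 + 1×2 + 3×3 = 17; y[2] = 2×3 + 1×3 + 3×2 = 15. Result: [16, 17, 15]

[16, 17, 15]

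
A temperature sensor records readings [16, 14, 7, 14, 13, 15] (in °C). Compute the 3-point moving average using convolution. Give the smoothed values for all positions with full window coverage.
3-point moving average kernel = [1, 1, 1]. Apply in 'valid' mode (full window coverage): avg[0] = (16 + 14 + 7) / 3 = 12.33; avg[1] = (14 + 7 + 14) / 3 = 11.67; avg[2] = (7 + 14 + 13) / 3 = 11.33; avg[3] = (14 + 13 + 15) / 3 = 14.0. Smoothed values: [12.33, 11.67, 11.33, 14.0]

[12.33, 11.67, 11.33, 14.0]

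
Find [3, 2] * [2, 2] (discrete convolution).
y[0] = 3×2 = 6; y[1] = 3×2 + 2×2 = 10; y[2] = 2×2 = 4

[6, 10, 4]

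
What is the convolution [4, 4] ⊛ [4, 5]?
y[0] = 4×4 = 16; y[1] = 4×5 + 4×4 = 36; y[2] = 4×5 = 20

[16, 36, 20]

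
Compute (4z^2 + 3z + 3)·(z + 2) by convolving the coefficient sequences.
Ascending coefficients: a = [3, 3, 4], b = [2, 1]. c[0] = 3×2 = 6; c[1] = 3×1 + 3×2 = 9; c[2] = 3×1 + 4×2 = 11; c[3] = 4×1 = 4. Result coefficients: [6, 9, 11, 4] → 4z^3 + 11z^2 + 9z + 6

4z^3 + 11z^2 + 9z + 6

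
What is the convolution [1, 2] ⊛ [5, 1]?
y[0] = 1×5 = 5; y[1] = 1×1 + 2×5 = 11; y[2] = 2×1 = 2

[5, 11, 2]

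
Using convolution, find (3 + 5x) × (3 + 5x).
Ascending coefficients: a = [3, 5], b = [3, 5]. c[0] = 3×3 = 9; c[1] = 3×5 + 5×3 = 30; c[2] = 5×5 = 25. Result coefficients: [9, 30, 25] → 9 + 30x + 25x^2

9 + 30x + 25x^2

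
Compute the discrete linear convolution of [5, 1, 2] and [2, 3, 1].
y[0] = 5×2 = 10; y[1] = 5×3 + 1×2 = 17; y[2] = 5×1 + 1×3 + 2×2 = 12; y[3] = 1×1 + 2×3 = 7; y[4] = 2×1 = 2

[10, 17, 12, 7, 2]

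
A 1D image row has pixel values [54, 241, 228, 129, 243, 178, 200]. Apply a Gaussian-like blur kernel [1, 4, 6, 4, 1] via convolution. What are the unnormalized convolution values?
Convolve image row [54, 241, 228, 129, 243, 178, 200] with kernel [1, 4, 6, 4, 1]: y[0] = 54×1 = 54; y[1] = 54×4 + 241×1 = 457; y[2] = 54×6 + 241×4 + 228×1 = 1516; y[3] = 54×4 + 241×6 + 228×4 + 129×1 = 2703; y[4] = 54×1 + 241×4 + 228×6 + 129×4 + 243×1 = 3145; y[5] = 241×1 + 228×4 + 129×6 + 243×4 + 178×1 = 3077; y[6] = 228×1 + 129×4 + 243×6 + 178×4 + 200×1 = 3114; y[7] = 129×1 + 243×4 + 178×6 + 200×4 = 2969; y[8] = 243×1 + 178×4 + 200×6 = 2155; y[9] = 178×1 + 200×4 = 978; y[10] = 200×1 = 200 → [54, 457, 1516, 2703, 3145, 3077, 3114, 2969, 2155, 978, 200]. Normalization factor = sum(kernel) = 16.

[54, 457, 1516, 2703, 3145, 3077, 3114, 2969, 2155, 978, 200]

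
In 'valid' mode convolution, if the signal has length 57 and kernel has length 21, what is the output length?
'Valid' mode counts only positions where the kernel fully overlaps the signal: m - n + 1 = 57 - 21 + 1 = 37

37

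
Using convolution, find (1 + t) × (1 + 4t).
Ascending coefficients: a = [1, 1], b = [1, 4]. c[0] = 1×1 = 1; c[1] = 1×4 + 1×1 = 5; c[2] = 1×4 = 4. Result coefficients: [1, 5, 4] → 1 + 5t + 4t^2

1 + 5t + 4t^2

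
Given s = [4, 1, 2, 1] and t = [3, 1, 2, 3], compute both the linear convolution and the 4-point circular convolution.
Linear: y_lin[0] = 4×3 = 12; y_lin[1] = 4×1 + 1×3 = 7; y_lin[2] = 4×2 + 1×1 + 2×3 = 15; y_lin[3] = 4×3 + 1×2 + 2×1 + 1×3 = 19; y_lin[4] = 1×3 + 2×2 + 1×1 = 8; y_lin[5] = 2×3 + 1×2 = 8; y_lin[6] = 1×3 = 3 → [12, 7, 15, 19, 8, 8, 3]. Circular (length 4): y[0] = 4×3 + 1×3 + 2×2 + 1×1 = 20; y[1] = 4×1 + 1×3 + 2×3 + 1×2 = 15; y[2] = 4×2 + 1×1 + 2×3 + 1×3 = 18; y[3] = 4×3 + 1×2 + 2×1 + 1×3 = 19 → [20, 15, 18, 19]

Linear: [12, 7, 15, 19, 8, 8, 3], Circular: [20, 15, 18, 19]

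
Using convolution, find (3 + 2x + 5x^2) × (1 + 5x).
Ascending coefficients: a = [3, 2, 5], b = [1, 5]. c[0] = 3×1 = 3; c[1] = 3×5 + 2×1 = 17; c[2] = 2×5 + 5×1 = 15; c[3] = 5×5 = 25. Result coefficients: [3, 17, 15, 25] → 3 + 17x + 15x^2 + 25x^3

3 + 17x + 15x^2 + 25x^3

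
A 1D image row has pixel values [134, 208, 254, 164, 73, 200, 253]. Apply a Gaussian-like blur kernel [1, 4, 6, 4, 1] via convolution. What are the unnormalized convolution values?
Convolve image row [134, 208, 254, 164, 73, 200, 253] with kernel [1, 4, 6, 4, 1]: y[0] = 134×1 = 134; y[1] = 134×4 + 208×1 = 744; y[2] = 134×6 + 208×4 + 254×1 = 1890; y[3] = 134×4 + 208×6 + 254×4 + 164×1 = 2964; y[4] = 134×1 + 208×4 + 254×6 + 164×4 + 73×1 = 3219; y[5] = 208×1 + 254×4 + 164×6 + 73×4 + 200×1 = 2700; y[6] = 254×1 + 164×4 + 73×6 + 200×4 + 253×1 = 2401; y[7] = 164×1 + 73×4 + 200×6 + 253×4 = 2668; y[8] = 73×1 + 200×4 + 253×6 = 2391; y[9] = 200×1 + 253×4 = 1212; y[10] = 253×1 = 253 → [134, 744, 1890, 2964, 3219, 2700, 2401, 2668, 2391, 1212, 253]. Normalization factor = sum(kernel) = 16.

[134, 744, 1890, 2964, 3219, 2700, 2401, 2668, 2391, 1212, 253]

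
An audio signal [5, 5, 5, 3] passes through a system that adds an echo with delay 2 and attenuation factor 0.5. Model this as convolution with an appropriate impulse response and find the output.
Direct-path + delayed-attenuated-path model → impulse response h = [1, 0, 0.5] (1 at lag 0, 0.5 at lag 2). Output y[n] = x[n] + 0.5·x[n - 2] (with x[n] = 0 outside 0..3): y[0] = 5 + 0.5×0 = 5; y[1] = 5 + 0.5×0 = 5; y[2] = 5 + 0.5×5 = 7.5; y[3] = 3 + 0.5×5 = 5.5; y[4] = 0 + 0.5×5 = 2.5; y[5] = 0 + 0.5×3 = 1.5. So y = [5, 5, 7.5, 5.5, 2.5, 1.5]

[5, 5, 7.5, 5.5, 2.5, 1.5]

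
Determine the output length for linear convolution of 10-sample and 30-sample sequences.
Linear/full convolution length: m + n - 1 = 10 + 30 - 1 = 39

39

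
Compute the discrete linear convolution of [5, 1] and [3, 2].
y[0] = 5×3 = 15; y[1] = 5×2 + 1×3 = 13; y[2] = 1×2 = 2

[15, 13, 2]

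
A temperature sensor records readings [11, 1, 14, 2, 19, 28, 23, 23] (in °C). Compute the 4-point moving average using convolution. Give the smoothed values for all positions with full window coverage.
4-point moving average kernel = [1, 1, 1, 1]. Apply in 'valid' mode (full window coverage): avg[0] = (11 + 1 + 14 + 2) / 4 = 7.0; avg[1] = (1 + 14 + 2 + 19) / 4 = 9.0; avg[2] = (14 + 2 + 19 + 28) / 4 = 15.75; avg[3] = (2 + 19 + 28 + 23) / 4 = 18.0; avg[4] = (19 + 28 + 23 + 23) / 4 = 23.25. Smoothed values: [7.0, 9.0, 15.75, 18.0, 23.25]

[7.0, 9.0, 15.75, 18.0, 23.25]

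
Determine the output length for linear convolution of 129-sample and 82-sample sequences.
Linear/full convolution length: m + n - 1 = 129 + 82 - 1 = 210

210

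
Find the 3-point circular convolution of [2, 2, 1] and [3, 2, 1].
Use y[k] = Σ_j f[j]·g[(k-j) mod 3]. y[0] = 2×3 + 2×1 + 1×2 = 10; y[1] = 2×2 + 2×3 + 1×1 = 11; y[2] = 2×1 + 2×2 + 1×3 = 9. Result: [10, 11, 9]

[10, 11, 9]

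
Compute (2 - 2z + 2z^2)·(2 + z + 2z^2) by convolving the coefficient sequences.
Ascending coefficients: a = [2, -2, 2], b = [2, 1, 2]. c[0] = 2×2 = 4; c[1] = 2×1 + -2×2 = -2; c[2] = 2×2 + -2×1 + 2×2 = 6; c[3] = -2×2 + 2×1 = -2; c[4] = 2×2 = 4. Result coefficients: [4, -2, 6, -2, 4] → 4 - 2z + 6z^2 - 2z^3 + 4z^4

4 - 2z + 6z^2 - 2z^3 + 4z^4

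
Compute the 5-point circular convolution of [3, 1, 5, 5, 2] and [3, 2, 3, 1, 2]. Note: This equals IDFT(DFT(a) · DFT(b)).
Either evaluate y[k] = Σ_j a[j]·b[(k-j) mod 5] directly, or use IDFT(DFT(a) · DFT(b)). y[0] = 3×3 + 1×2 + 5×1 + 5×3 + 2×2 = 35; y[1] = 3×2 + 1×3 + 5×2 + 5×1 + 2×3 = 30; y[2] = 3×3 + 1×2 + 5×3 + 5×2 + 2×1 = 38; y[3] = 3×1 + 1×3 + 5×2 + 5×3 + 2×2 = 35; y[4] = 3×2 + 1×1 + 5×3 + 5×2 + 2×3 = 38. Result: [35, 30, 38, 35, 38]

[35, 30, 38, 35, 38]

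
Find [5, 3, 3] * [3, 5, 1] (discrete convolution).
y[0] = 5×3 = 15; y[1] = 5×5 + 3×3 = 34; y[2] = 5×1 + 3×5 + 3×3 = 29; y[3] = 3×1 + 3×5 = 18; y[4] = 3×1 = 3

[15, 34, 29, 18, 3]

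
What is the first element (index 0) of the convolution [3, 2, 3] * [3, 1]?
Use y[k] = Σ_i a[i]·b[k-i] at k=0. y[0] = 3×3 = 9

9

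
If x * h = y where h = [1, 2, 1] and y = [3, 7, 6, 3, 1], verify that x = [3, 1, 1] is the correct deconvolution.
Forward-compute [3, 1, 1] * [1, 2, 1]: y[0] = 3×1 = 3; y[1] = 3×2 + 1×1 = 7; y[2] = 3×1 + 1×2 + 1×1 = 6; y[3] = 1×1 + 1×2 = 3; y[4] = 1×1 = 1 → [3, 7, 6, 3, 1]. Matches given y = [3, 7, 6, 3, 1], so verified.

Verified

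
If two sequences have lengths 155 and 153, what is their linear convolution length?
Linear/full convolution length: m + n - 1 = 155 + 153 - 1 = 307

307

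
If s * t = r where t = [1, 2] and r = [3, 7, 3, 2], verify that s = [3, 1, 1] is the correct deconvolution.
Forward-compute [3, 1, 1] * [1, 2]: r[0] = 3×1 = 3; r[1] = 3×2 + 1×1 = 7; r[2] = 1×2 + 1×1 = 3; r[3] = 1×2 = 2 → [3, 7, 3, 2]. Matches given r = [3, 7, 3, 2], so verified.

Verified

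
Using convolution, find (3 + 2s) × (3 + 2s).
Ascending coefficients: a = [3, 2], b = [3, 2]. c[0] = 3×3 = 9; c[1] = 3×2 + 2×3 = 12; c[2] = 2×2 = 4. Result coefficients: [9, 12, 4] → 9 + 12s + 4s^2

9 + 12s + 4s^2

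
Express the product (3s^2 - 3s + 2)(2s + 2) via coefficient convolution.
Ascending coefficients: a = [2, -3, 3], b = [2, 2]. c[0] = 2×2 = 4; c[1] = 2×2 + -3×2 = -2; c[2] = -3×2 + 3×2 = 0; c[3] = 3×2 = 6. Result coefficients: [4, -2, 0, 6] → 6s^3 - 2s + 4

6s^3 - 2s + 4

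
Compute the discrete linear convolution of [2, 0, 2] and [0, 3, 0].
y[0] = 2×0 = 0; y[1] = 2×3 + 0×0 = 6; y[2] = 2×0 + 0×3 + 2×0 = 0; y[3] = 0×0 + 2×3 = 6; y[4] = 2×0 = 0

[0, 6, 0, 6, 0]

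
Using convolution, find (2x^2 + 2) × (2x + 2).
Ascending coefficients: a = [2, 0, 2], b = [2, 2]. c[0] = 2×2 = 4; c[1] = 2×2 + 0×2 = 4; c[2] = 0×2 + 2×2 = 4; c[3] = 2×2 = 4. Result coefficients: [4, 4, 4, 4] → 4x^3 + 4x^2 + 4x + 4

4x^3 + 4x^2 + 4x + 4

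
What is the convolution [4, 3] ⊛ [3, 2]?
y[0] = 4×3 = 12; y[1] = 4×2 + 3×3 = 17; y[2] = 3×2 = 6

[12, 17, 6]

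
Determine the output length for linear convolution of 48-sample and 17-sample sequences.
Linear/full convolution length: m + n - 1 = 48 + 17 - 1 = 64

64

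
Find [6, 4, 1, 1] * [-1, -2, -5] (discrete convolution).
y[0] = 6×-1 = -6; y[1] = 6×-2 + 4×-1 = -16; y[2] = 6×-5 + 4×-2 + 1×-1 = -39; y[3] = 4×-5 + 1×-2 + 1×-1 = -23; y[4] = 1×-5 + 1×-2 = -7; y[5] = 1×-5 = -5

[-6, -16, -39, -23, -7, -5]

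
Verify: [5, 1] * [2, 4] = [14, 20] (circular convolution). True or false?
Recompute circular convolution of [5, 1] and [2, 4]: y[0] = 5×2 + 1×4 = 14; y[1] = 5×4 + 1×2 = 22 → [14, 22]. Compare to given [14, 20]: they differ at index 1: given 20, correct 22, so answer: No

No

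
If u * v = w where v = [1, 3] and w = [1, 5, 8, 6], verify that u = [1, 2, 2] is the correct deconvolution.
Forward-compute [1, 2, 2] * [1, 3]: w[0] = 1×1 = 1; w[1] = 1×3 + 2×1 = 5; w[2] = 2×3 + 2×1 = 8; w[3] = 2×3 = 6 → [1, 5, 8, 6]. Matches given w = [1, 5, 8, 6], so verified.

Verified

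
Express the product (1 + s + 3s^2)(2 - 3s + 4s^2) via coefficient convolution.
Ascending coefficients: a = [1, 1, 3], b = [2, -3, 4]. c[0] = 1×2 = 2; c[1] = 1×-3 + 1×2 = -1; c[2] = 1×4 + 1×-3 + 3×2 = 7; c[3] = 1×4 + 3×-3 = -5; c[4] = 3×4 = 12. Result coefficients: [2, -1, 7, -5, 12] → 2 - s + 7s^2 - 5s^3 + 12s^4

2 - s + 7s^2 - 5s^3 + 12s^4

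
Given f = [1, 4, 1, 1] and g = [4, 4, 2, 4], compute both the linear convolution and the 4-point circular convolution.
Linear: y_lin[0] = 1×4 = 4; y_lin[1] = 1×4 + 4×4 = 20; y_lin[2] = 1×2 + 4×4 + 1×4 = 22; y_lin[3] = 1×4 + 4×2 + 1×4 + 1×4 = 20; y_lin[4] = 4×4 + 1×2 + 1×4 = 22; y_lin[5] = 1×4 + 1×2 = 6; y_lin[6] = 1×4 = 4 → [4, 20, 22, 20, 22, 6, 4]. Circular (length 4): y[0] = 1×4 + 4×4 + 1×2 + 1×4 = 26; y[1] = 1×4 + 4×4 + 1×4 + 1×2 = 26; y[2] = 1×2 + 4×4 + 1×4 + 1×4 = 26; y[3] = 1×4 + 4×2 + 1×4 + 1×4 = 20 → [26, 26, 26, 20]

Linear: [4, 20, 22, 20, 22, 6, 4], Circular: [26, 26, 26, 20]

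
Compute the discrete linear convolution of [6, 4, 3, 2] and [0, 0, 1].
y[0] = 6×0 = 0; y[1] = 6×0 + 4×0 = 0; y[2] = 6×1 + 4×0 + 3×0 = 6; y[3] = 4×1 + 3×0 + 2×0 = 4; y[4] = 3×1 + 2×0 = 3; y[5] = 2×1 = 2

[0, 0, 6, 4, 3, 2]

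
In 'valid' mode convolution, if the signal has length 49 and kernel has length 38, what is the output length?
'Valid' mode counts only positions where the kernel fully overlaps the signal: m - n + 1 = 49 - 38 + 1 = 12

12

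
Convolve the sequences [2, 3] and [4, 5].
y[0] = 2×4 = 8; y[1] = 2×5 + 3×4 = 22; y[2] = 3×5 = 15

[8, 22, 15]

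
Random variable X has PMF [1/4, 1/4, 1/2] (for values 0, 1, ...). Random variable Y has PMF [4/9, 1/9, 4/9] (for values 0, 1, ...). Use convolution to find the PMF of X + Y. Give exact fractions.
P(X+Y=k) = Σ_i P(X=i)·P(Y=k-i) — a convolution of [1/4, 1/4, 1/2] and [4/9, 1/9, 4/9]. P(X+Y=0) = (1/4)×(4/9) = 1/9; P(X+Y=1) = (1/4)×(1/9) + (1/4)×(4/9) = 1/36 + 1/9 = 5/36; P(X+Y=2) = (1/4)×(4/9) + (1/4)×(1/9) + (1/2)×(4/9) = 1/9 + 1/36 + 2/9 = 13/36; P(X+Y=3) = (1/4)×(4/9) + (1/2)×(1/9) = 1/9 + 1/18 = 1/6; P(X+Y=4) = (1/2)×(4/9) = 2/9. PMF: [1/9, 5/36, 13/36, 1/6, 2/9] (sums to 1 ✓)

[1/9, 5/36, 13/36, 1/6, 2/9]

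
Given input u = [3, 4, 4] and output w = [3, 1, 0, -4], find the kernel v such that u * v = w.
Output length 4 = len(u) + len(v) - 1 ⇒ len(v) = 2. Solve v forward using v[k] = (w[k] - Σ_{i≥1} u[i]·v[k-i]) / u[0]: v[0] = w[0] / u[0] = 3 / 3 = 1; v[1] = (w[1] - 4×1) / u[0] = (1 - 4×1) / 3 = -1. So v = [1, -1]. Forward-check [3, 4, 4] * [1, -1]: w[0] = 3×1 = 3; w[1] = 3×-1 + 4×1 = 1; w[2] = 4×-1 + 4×1 = 0; w[3] = 4×-1 = -4 → [3, 1, 0, -4] ✓

[1, -1]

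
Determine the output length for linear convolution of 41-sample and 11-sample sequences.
Linear/full convolution length: m + n - 1 = 41 + 11 - 1 = 51

51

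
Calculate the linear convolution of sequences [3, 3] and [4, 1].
y[0] = 3×4 = 12; y[1] = 3×1 + 3×4 = 15; y[2] = 3×1 = 3

[12, 15, 3]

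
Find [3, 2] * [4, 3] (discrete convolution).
y[0] = 3×4 = 12; y[1] = 3×3 + 2×4 = 17; y[2] = 2×3 = 6

[12, 17, 6]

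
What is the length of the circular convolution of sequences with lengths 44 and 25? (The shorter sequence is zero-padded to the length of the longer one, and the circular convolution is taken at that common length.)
Circular convolution (zero-padding the shorter input) has length max(m, n) = max(44, 25) = 44

44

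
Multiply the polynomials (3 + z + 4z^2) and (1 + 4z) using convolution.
Ascending coefficients: a = [3, 1, 4], b = [1, 4]. c[0] = 3×1 = 3; c[1] = 3×4 + 1×1 = 13; c[2] = 1×4 + 4×1 = 8; c[3] = 4×4 = 16. Result coefficients: [3, 13, 8, 16] → 3 + 13z + 8z^2 + 16z^3

3 + 13z + 8z^2 + 16z^3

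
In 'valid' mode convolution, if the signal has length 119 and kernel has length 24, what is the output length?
'Valid' mode counts only positions where the kernel fully overlaps the signal: m - n + 1 = 119 - 24 + 1 = 96

96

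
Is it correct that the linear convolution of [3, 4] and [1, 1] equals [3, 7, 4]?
Recompute linear convolution of [3, 4] and [1, 1]: y[0] = 3×1 = 3; y[1] = 3×1 + 4×1 = 7; y[2] = 4×1 = 4 → [3, 7, 4]. Given [3, 7, 4] matches, so answer: Yes

Yes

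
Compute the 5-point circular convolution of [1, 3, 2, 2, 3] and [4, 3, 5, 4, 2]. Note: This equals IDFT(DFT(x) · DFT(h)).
Either evaluate y[k] = Σ_j x[j]·h[(k-j) mod 5] directly, or use IDFT(DFT(x) · DFT(h)). y[0] = 1×4 + 3×2 + 2×4 + 2×5 + 3×3 = 37; y[1] = 1×3 + 3×4 + 2×2 + 2×4 + 3×5 = 42; y[2] = 1×5 + 3×3 + 2×4 + 2×2 + 3×4 = 38; y[3] = 1×4 + 3×5 + 2×3 + 2×4 + 3×2 = 39; y[4] = 1×2 + 3×4 + 2×5 + 2×3 + 3×4 = 42. Result: [37, 42, 38, 39, 42]

[37, 42, 38, 39, 42]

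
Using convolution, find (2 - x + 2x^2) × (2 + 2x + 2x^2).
Ascending coefficients: a = [2, -1, 2], b = [2, 2, 2]. c[0] = 2×2 = 4; c[1] = 2×2 + -1×2 = 2; c[2] = 2×2 + -1×2 + 2×2 = 6; c[3] = -1×2 + 2×2 = 2; c[4] = 2×2 = 4. Result coefficients: [4, 2, 6, 2, 4] → 4 + 2x + 6x^2 + 2x^3 + 4x^4

4 + 2x + 6x^2 + 2x^3 + 4x^4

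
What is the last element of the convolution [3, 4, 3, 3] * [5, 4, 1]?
Use y[k] = Σ_i a[i]·b[k-i] at k=5. y[5] = 3×1 = 3

3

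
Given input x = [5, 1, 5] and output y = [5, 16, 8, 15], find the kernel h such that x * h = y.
Output length 4 = len(x) + len(h) - 1 ⇒ len(h) = 2. Solve h forward using h[k] = (y[k] - Σ_{i≥1} x[i]·h[k-i]) / x[0]: h[0] = y[0] / x[0] = 5 / 5 = 1; h[1] = (y[1] - 1×1) / x[0] = (16 - 1×1) / 5 = 3. So h = [1, 3]. Forward-check [5, 1, 5] * [1, 3]: y[0] = 5×1 = 5; y[1] = 5×3 + 1×1 = 16; y[2] = 1×3 + 5×1 = 8; y[3] = 5×3 = 15 → [5, 16, 8, 15] ✓

[1, 3]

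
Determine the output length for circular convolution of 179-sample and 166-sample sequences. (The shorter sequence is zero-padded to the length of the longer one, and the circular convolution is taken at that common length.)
Circular convolution (zero-padding the shorter input) has length max(m, n) = max(179, 166) = 179

179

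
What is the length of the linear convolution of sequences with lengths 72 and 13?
Linear/full convolution length: m + n - 1 = 72 + 13 - 1 = 84

84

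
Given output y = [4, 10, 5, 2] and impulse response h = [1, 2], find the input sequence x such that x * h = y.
Deconvolve y=[4, 10, 5, 2] by h=[1, 2]. Since h[0]=1, solve forward: x[0] = y[0] / 1 = 4; x[1] = (y[1] - 4×2) / 1 = 2; x[2] = (y[2] - 2×2) / 1 = 1. So x = [4, 2, 1]. Check by forward convolution: y[0] = 4×1 = 4; y[1] = 4×2 + 2×1 = 10; y[2] = 2×2 + 1×1 = 5; y[3] = 1×2 = 2

[4, 2, 1]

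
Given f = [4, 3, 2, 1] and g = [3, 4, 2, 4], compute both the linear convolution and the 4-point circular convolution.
Linear: y_lin[0] = 4×3 = 12; y_lin[1] = 4×4 + 3×3 = 25; y_lin[2] = 4×2 + 3×4 + 2×3 = 26; y_lin[3] = 4×4 + 3×2 + 2×4 + 1×3 = 33; y_lin[4] = 3×4 + 2×2 + 1×4 = 20; y_lin[5] = 2×4 + 1×2 = 10; y_lin[6] = 1×4 = 4 → [12, 25, 26, 33, 20, 10, 4]. Circular (length 4): y[0] = 4×3 + 3×4 + 2×2 + 1×4 = 32; y[1] = 4×4 + 3×3 + 2×4 + 1×2 = 35; y[2] = 4×2 + 3×4 + 2×3 + 1×4 = 30; y[3] = 4×4 + 3×2 + 2×4 + 1×3 = 33 → [32, 35, 30, 33]

Linear: [12, 25, 26, 33, 20, 10, 4], Circular: [32, 35, 30, 33]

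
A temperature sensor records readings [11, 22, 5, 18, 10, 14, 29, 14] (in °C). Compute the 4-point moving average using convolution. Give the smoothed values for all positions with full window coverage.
4-point moving average kernel = [1, 1, 1, 1]. Apply in 'valid' mode (full window coverage): avg[0] = (11 + 22 + 5 + 18) / 4 = 14.0; avg[1] = (22 + 5 + 18 + 10) / 4 = 13.75; avg[2] = (5 + 18 + 10 + 14) / 4 = 11.75; avg[3] = (18 + 10 + 14 + 29) / 4 = 17.75; avg[4] = (10 + 14 + 29 + 14) / 4 = 16.75. Smoothed values: [14.0, 13.75, 11.75, 17.75, 16.75]

[14.0, 13.75, 11.75, 17.75, 16.75]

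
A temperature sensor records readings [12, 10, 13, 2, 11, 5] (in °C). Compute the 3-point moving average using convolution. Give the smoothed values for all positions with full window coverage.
3-point moving average kernel = [1, 1, 1]. Apply in 'valid' mode (full window coverage): avg[0] = (12 + 10 + 13) / 3 = 11.67; avg[1] = (10 + 13 + 2) / 3 = 8.33; avg[2] = (13 + 2 + 11) / 3 = 8.67; avg[3] = (2 + 11 + 5) / 3 = 6.0. Smoothed values: [11.67, 8.33, 8.67, 6.0]

[11.67, 8.33, 8.67, 6.0]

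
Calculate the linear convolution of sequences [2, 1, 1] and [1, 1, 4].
y[0] = 2×1 = 2; y[1] = 2×1 + 1×1 = 3; y[2] = 2×4 + 1×1 + 1×1 = 10; y[3] = 1×4 + 1×1 = 5; y[4] = 1×4 = 4

[2, 3, 10, 5, 4]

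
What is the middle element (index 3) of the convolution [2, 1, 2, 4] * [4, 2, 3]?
Use y[k] = Σ_i a[i]·b[k-i] at k=3. y[3] = 1×3 + 2×2 + 4×4 = 23

23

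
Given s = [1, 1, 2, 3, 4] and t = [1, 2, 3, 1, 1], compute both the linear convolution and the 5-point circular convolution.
Linear: y_lin[0] = 1×1 = 1; y_lin[1] = 1×2 + 1×1 = 3; y_lin[2] = 1×3 + 1×2 + 2×1 = 7; y_lin[3] = 1×1 + 1×3 + 2×2 + 3×1 = 11; y_lin[4] = 1×1 + 1×1 + 2×3 + 3×2 + 4×1 = 18; y_lin[5] = 1×1 + 2×1 + 3×3 + 4×2 = 20; y_lin[6] = 2×1 + 3×1 + 4×3 = 17; y_lin[7] = 3×1 + 4×1 = 7; y_lin[8] = 4×1 = 4 → [1, 3, 7, 11, 18, 20, 17, 7, 4]. Circular (length 5): y[0] = 1×1 + 1×1 + 2×1 + 3×3 + 4×2 = 21; y[1] = 1×2 + 1×1 + 2×1 + 3×1 + 4×3 = 20; y[2] = 1×3 + 1×2 + 2×1 + 3×1 + 4×1 = 14; y[3] = 1×1 + 1×3 + 2×2 + 3×1 + 4×1 = 15; y[4] = 1×1 + 1×1 + 2×3 + 3×2 + 4×1 = 18 → [21, 20, 14, 15, 18]

Linear: [1, 3, 7, 11, 18, 20, 17, 7, 4], Circular: [21, 20, 14, 15, 18]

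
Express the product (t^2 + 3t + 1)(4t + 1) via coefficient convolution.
Ascending coefficients: a = [1, 3, 1], b = [1, 4]. c[0] = 1×1 = 1; c[1] = 1×4 + 3×1 = 7; c[2] = 3×4 + 1×1 = 13; c[3] = 1×4 = 4. Result coefficients: [1, 7, 13, 4] → 4t^3 + 13t^2 + 7t + 1

4t^3 + 13t^2 + 7t + 1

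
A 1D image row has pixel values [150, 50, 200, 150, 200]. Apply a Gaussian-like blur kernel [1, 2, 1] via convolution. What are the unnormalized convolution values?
Convolve image row [150, 50, 200, 150, 200] with kernel [1, 2, 1]: y[0] = 150×1 = 150; y[1] = 150×2 + 50×1 = 350; y[2] = 150×1 + 50×2 + 200×1 = 450; y[3] = 50×1 + 200×2 + 150×1 = 600; y[4] = 200×1 + 150×2 + 200×1 = 700; y[5] = 150×1 + 200×2 = 550; y[6] = 200×1 = 200 → [150, 350, 450, 600, 700, 550, 200]. Normalization factor = sum(kernel) = 4.

[150, 350, 450, 600, 700, 550, 200]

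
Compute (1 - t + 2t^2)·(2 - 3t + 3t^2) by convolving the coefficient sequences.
Ascending coefficients: a = [1, -1, 2], b = [2, -3, 3]. c[0] = 1×2 = 2; c[1] = 1×-3 + -1×2 = -5; c[2] = 1×3 + -1×-3 + 2×2 = 10; c[3] = -1×3 + 2×-3 = -9; c[4] = 2×3 = 6. Result coefficients: [2, -5, 10, -9, 6] → 2 - 5t + 10t^2 - 9t^3 + 6t^4

2 - 5t + 10t^2 - 9t^3 + 6t^4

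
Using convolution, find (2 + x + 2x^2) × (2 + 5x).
Ascending coefficients: a = [2, 1, 2], b = [2, 5]. c[0] = 2×2 = 4; c[1] = 2×5 + 1×2 = 12; c[2] = 1×5 + 2×2 = 9; c[3] = 2×5 = 10. Result coefficients: [4, 12, 9, 10] → 4 + 12x + 9x^2 + 10x^3

4 + 12x + 9x^2 + 10x^3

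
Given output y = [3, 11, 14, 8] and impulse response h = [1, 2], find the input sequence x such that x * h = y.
Deconvolve y=[3, 11, 14, 8] by h=[1, 2]. Since h[0]=1, solve forward: x[0] = y[0] / 1 = 3; x[1] = (y[1] - 3×2) / 1 = 5; x[2] = (y[2] - 5×2) / 1 = 4. So x = [3, 5, 4]. Check by forward convolution: y[0] = 3×1 = 3; y[1] = 3×2 + 5×1 = 11; y[2] = 5×2 + 4×1 = 14; y[3] = 4×2 = 8

[3, 5, 4]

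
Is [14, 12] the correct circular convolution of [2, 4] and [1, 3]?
Recompute circular convolution of [2, 4] and [1, 3]: y[0] = 2×1 + 4×3 = 14; y[1] = 2×3 + 4×1 = 10 → [14, 10]. Compare to given [14, 12]: they differ at index 1: given 12, correct 10, so answer: No

No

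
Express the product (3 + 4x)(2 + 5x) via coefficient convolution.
Ascending coefficients: a = [3, 4], b = [2, 5]. c[0] = 3×2 = 6; c[1] = 3×5 + 4×2 = 23; c[2] = 4×5 = 20. Result coefficients: [6, 23, 20] → 6 + 23x + 20x^2

6 + 23x + 20x^2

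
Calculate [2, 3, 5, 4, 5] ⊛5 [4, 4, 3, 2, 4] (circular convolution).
Use y[k] = Σ_j s[j]·t[(k-j) mod 5]. y[0] = 2×4 + 3×4 + 5×2 + 4×3 + 5×4 = 62; y[1] = 2×4 + 3×4 + 5×4 + 4×2 + 5×3 = 63; y[2] = 2×3 + 3×4 + 5×4 + 4×4 + 5×2 = 64; y[3] = 2×2 + 3×3 + 5×4 + 4×4 + 5×4 = 69; y[4] = 2×4 + 3×2 + 5×3 + 4×4 + 5×4 = 65. Result: [62, 63, 64, 69, 65]

[62, 63, 64, 69, 65]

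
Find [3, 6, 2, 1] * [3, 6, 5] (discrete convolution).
y[0] = 3×3 = 9; y[1] = 3×6 + 6×3 = 36; y[2] = 3×5 + 6×6 + 2×3 = 57; y[3] = 6×5 + 2×6 + 1×3 = 45; y[4] = 2×5 + 1×6 = 16; y[5] = 1×5 = 5

[9, 36, 57, 45, 16, 5]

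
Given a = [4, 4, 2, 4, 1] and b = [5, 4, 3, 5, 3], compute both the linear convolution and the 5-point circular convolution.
Linear: y_lin[0] = 4×5 = 20; y_lin[1] = 4×4 + 4×5 = 36; y_lin[2] = 4×3 + 4×4 + 2×5 = 38; y_lin[3] = 4×5 + 4×3 + 2×4 + 4×5 = 60; y_lin[4] = 4×3 + 4×5 + 2×3 + 4×4 + 1×5 = 59; y_lin[5] = 4×3 + 2×5 + 4×3 + 1×4 = 38; y_lin[6] = 2×3 + 4×5 + 1×3 = 29; y_lin[7] = 4×3 + 1×5 = 17; y_lin[8] = 1×3 = 3 → [20, 36, 38, 60, 59, 38, 29, 17, 3]. Circular (length 5): y[0] = 4×5 + 4×3 + 2×5 + 4×3 + 1×4 = 58; y[1] = 4×4 + 4×5 + 2×3 + 4×5 + 1×3 = 65; y[2] = 4×3 + 4×4 + 2×5 + 4×3 + 1×5 = 55; y[3] = 4×5 + 4×3 + 2×4 + 4×5 + 1×3 = 63; y[4] = 4×3 + 4×5 + 2×3 + 4×4 + 1×5 = 59 → [58, 65, 55, 63, 59]

Linear: [20, 36, 38, 60, 59, 38, 29, 17, 3], Circular: [58, 65, 55, 63, 59]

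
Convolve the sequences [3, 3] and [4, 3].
y[0] = 3×4 = 12; y[1] = 3×3 + 3×4 = 21; y[2] = 3×3 = 9

[12, 21, 9]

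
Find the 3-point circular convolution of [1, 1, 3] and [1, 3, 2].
Use y[k] = Σ_j x[j]·h[(k-j) mod 3]. y[0] = 1×1 + 1×2 + 3×3 = 12; y[1] = 1×3 + 1×1 + 3×2 = 10; y[2] = 1×2 + 1×3 + 3×1 = 8. Result: [12, 10, 8]

[12, 10, 8]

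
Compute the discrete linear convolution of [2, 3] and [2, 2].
y[0] = 2×2 = 4; y[1] = 2×2 + 3×2 = 10; y[2] = 3×2 = 6

[4, 10, 6]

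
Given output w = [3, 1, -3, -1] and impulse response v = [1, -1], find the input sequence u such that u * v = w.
Deconvolve w=[3, 1, -3, -1] by v=[1, -1]. Since v[0]=1, solve forward: u[0] = w[0] / 1 = 3; u[1] = (w[1] - 3×-1) / 1 = 4; u[2] = (w[2] - 4×-1) / 1 = 1. So u = [3, 4, 1]. Check by forward convolution: w[0] = 3×1 = 3; w[1] = 3×-1 + 4×1 = 1; w[2] = 4×-1 + 1×1 = -3; w[3] = 1×-1 = -1

[3, 4, 1]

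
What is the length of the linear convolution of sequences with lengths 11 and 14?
Linear/full convolution length: m + n - 1 = 11 + 14 - 1 = 24

24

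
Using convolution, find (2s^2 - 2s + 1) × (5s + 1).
Ascending coefficients: a = [1, -2, 2], b = [1, 5]. c[0] = 1×1 = 1; c[1] = 1×5 + -2×1 = 3; c[2] = -2×5 + 2×1 = -8; c[3] = 2×5 = 10. Result coefficients: [1, 3, -8, 10] → 10s^3 - 8s^2 + 3s + 1

10s^3 - 8s^2 + 3s + 1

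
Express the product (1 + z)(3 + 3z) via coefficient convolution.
Ascending coefficients: a = [1, 1], b = [3, 3]. c[0] = 1×3 = 3; c[1] = 1×3 + 1×3 = 6; c[2] = 1×3 = 3. Result coefficients: [3, 6, 3] → 3 + 6z + 3z^2

3 + 6z + 3z^2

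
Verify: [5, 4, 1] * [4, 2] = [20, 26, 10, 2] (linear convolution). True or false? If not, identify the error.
Recompute linear convolution of [5, 4, 1] and [4, 2]: y[0] = 5×4 = 20; y[1] = 5×2 + 4×4 = 26; y[2] = 4×2 + 1×4 = 12; y[3] = 1×2 = 2 → [20, 26, 12, 2]. Compare to given [20, 26, 10, 2]: they differ at index 2: given 10, correct 12, so answer: No

No. Error at index 2: given 10, correct 12.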